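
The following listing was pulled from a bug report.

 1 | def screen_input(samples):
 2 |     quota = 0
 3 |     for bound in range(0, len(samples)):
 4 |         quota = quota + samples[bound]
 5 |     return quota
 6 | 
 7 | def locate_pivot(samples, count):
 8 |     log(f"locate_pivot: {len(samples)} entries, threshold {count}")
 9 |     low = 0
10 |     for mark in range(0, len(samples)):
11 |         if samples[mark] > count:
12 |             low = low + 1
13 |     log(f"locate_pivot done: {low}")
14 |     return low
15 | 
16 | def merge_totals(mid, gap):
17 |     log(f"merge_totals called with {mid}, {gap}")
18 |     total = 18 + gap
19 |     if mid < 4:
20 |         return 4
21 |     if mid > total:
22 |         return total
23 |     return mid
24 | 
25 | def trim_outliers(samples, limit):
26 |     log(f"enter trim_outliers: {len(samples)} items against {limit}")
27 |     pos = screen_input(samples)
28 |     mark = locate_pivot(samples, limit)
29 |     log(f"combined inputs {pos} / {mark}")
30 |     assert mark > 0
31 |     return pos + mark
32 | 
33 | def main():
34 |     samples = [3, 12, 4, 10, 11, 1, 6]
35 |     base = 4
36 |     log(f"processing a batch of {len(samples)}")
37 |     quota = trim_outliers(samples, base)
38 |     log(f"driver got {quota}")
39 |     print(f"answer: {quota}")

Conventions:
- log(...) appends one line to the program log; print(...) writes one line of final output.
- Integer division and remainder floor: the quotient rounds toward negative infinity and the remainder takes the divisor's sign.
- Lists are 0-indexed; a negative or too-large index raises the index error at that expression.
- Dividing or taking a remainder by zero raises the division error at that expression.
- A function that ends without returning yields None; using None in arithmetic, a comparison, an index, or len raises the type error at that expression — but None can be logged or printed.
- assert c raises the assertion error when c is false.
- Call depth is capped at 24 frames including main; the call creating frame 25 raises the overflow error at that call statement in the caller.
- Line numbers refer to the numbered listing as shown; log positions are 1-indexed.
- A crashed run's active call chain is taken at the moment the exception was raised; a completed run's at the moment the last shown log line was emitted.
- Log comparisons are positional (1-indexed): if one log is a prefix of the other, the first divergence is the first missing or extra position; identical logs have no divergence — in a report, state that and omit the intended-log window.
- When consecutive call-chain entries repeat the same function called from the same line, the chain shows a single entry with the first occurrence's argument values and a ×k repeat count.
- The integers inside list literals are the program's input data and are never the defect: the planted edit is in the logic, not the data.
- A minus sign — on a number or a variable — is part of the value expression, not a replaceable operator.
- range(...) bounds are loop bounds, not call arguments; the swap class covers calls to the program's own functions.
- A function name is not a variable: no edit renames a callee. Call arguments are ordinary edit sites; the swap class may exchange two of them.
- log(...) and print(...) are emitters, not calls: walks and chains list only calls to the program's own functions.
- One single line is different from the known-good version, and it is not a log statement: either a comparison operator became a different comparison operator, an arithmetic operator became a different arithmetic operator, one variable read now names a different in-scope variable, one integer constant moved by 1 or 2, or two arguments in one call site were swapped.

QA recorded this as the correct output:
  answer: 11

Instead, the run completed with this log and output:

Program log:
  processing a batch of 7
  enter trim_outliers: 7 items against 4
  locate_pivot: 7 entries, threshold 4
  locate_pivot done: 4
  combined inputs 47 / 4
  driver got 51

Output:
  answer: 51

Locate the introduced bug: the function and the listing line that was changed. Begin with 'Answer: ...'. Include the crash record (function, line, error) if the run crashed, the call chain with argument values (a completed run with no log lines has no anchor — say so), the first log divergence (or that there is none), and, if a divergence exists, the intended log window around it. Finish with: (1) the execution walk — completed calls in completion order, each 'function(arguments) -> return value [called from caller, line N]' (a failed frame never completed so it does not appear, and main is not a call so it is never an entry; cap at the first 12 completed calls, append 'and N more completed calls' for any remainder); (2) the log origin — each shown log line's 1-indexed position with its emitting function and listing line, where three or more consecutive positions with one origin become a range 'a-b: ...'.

Answer: the defect is in trim_outliers at line 31.
The tell: Log line 6 is where behavior first shows: 'driver got 51' appears instead of 'driver got 11'.
Call chain: main.
First divergence: position 6 — the shown line 'driver got 51' should read 'driver got 11'.
Intended log window:
  4: locate_pivot done: 4
  5: combined inputs 47 / 4
  6: driver got 11
Execution walk:
  screen_input([3, 12, 4, 10, 11, 1, 6]) -> 47  [called from trim_outliers, line 27]
  locate_pivot([3, 12, 4, 10, 11, 1, 6], 4) -> 4  [called from trim_outliers, line 28]
  trim_outliers([3, 12, 4, 10, 11, 1, 6], 4) -> 51  [called from main, line 37]
Log line origins:
  1: emitted by main (line 36)
  2: emitted by trim_outliers (line 26)
  3: emitted by locate_pivot (line 8)
  4: emitted by locate_pivot (line 13)
  5: emitted by trim_outliers (line 29)
  6: emitted by main (line 38)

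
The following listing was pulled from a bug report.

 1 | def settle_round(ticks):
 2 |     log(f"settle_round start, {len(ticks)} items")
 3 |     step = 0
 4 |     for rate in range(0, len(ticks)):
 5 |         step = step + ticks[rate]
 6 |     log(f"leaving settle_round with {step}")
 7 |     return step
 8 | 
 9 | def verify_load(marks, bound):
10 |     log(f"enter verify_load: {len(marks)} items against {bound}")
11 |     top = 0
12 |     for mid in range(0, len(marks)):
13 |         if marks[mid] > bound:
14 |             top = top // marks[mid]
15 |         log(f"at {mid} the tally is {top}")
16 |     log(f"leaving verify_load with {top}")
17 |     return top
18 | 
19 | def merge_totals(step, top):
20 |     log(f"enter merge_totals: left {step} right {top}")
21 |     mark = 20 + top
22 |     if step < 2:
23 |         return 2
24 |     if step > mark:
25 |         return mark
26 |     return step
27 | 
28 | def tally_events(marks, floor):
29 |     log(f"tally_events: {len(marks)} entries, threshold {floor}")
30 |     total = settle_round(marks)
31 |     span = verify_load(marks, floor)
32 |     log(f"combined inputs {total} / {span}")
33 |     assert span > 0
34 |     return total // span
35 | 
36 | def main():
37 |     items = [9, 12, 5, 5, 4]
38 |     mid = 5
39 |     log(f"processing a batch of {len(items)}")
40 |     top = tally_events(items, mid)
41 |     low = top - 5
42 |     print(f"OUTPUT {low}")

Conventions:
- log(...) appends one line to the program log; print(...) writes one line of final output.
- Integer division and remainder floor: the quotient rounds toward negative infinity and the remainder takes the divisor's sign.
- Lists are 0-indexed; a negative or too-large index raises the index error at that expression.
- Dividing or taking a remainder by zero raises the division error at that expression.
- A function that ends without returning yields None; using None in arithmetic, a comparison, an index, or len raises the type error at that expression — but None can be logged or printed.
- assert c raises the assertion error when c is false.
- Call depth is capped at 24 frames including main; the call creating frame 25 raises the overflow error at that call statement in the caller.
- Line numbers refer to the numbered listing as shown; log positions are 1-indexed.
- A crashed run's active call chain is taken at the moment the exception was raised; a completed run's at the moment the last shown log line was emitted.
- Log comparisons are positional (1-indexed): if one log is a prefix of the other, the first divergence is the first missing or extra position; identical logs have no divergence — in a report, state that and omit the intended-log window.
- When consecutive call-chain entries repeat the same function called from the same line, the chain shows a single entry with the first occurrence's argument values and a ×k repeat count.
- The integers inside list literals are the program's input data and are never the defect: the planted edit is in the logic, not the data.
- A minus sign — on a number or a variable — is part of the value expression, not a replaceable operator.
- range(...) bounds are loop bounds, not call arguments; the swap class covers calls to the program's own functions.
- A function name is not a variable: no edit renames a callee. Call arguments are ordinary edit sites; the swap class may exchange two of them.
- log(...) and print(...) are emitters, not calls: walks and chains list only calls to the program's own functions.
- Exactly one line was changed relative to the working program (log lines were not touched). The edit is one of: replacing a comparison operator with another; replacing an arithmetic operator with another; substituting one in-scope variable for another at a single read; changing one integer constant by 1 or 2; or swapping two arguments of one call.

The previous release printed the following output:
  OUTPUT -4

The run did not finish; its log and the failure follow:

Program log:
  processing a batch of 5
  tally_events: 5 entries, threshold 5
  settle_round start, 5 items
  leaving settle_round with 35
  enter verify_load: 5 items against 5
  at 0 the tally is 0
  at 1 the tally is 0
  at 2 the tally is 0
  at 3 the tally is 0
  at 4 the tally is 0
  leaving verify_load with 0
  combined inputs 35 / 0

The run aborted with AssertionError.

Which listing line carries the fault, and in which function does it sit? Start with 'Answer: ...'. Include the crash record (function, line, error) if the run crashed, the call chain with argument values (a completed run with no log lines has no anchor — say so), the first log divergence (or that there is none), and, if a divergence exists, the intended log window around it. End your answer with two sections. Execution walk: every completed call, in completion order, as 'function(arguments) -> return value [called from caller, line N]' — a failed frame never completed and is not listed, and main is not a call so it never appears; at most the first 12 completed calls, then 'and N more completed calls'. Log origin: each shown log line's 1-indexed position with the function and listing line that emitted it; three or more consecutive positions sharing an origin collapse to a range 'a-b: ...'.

Answer: the defect is in verify_load at line 14.
Core observation: Position 6 is the first bad log line: 'at 0 the tally is 0' should read 'at 0 the tally is 9'.
Crash: tally_events, line 33, AssertionError.
Call chain: main -> tally_events([9, 12, 5, 5, 4], 5) (called at line 40).
First divergence: position 6 — shown 'at 0 the tally is 0', intended 'at 0 the tally is 9'.
Intended log window:
  4: leaving settle_round with 35
  5: enter verify_load: 5 items against 5
  6: at 0 the tally is 9
  7: at 1 the tally is 21
Execution walk:
  settle_round([9, 12, 5, 5, 4]) -> 35  [called from tally_events, line 30]
  verify_load([9, 12, 5, 5, 4], 5) -> 0  [called from tally_events, line 31]
Origin of each log line:
  1: emitted by main (line 39)
  2: emitted by tally_events (line 29)
  3: emitted by settle_round (line 2)
  4: emitted by settle_round (line 6)
  5: emitted by verify_load (line 10)
  6-10: emitted by verify_load (line 15)
  11: emitted by verify_load (line 16)
  12: emitted by tally_events (line 32)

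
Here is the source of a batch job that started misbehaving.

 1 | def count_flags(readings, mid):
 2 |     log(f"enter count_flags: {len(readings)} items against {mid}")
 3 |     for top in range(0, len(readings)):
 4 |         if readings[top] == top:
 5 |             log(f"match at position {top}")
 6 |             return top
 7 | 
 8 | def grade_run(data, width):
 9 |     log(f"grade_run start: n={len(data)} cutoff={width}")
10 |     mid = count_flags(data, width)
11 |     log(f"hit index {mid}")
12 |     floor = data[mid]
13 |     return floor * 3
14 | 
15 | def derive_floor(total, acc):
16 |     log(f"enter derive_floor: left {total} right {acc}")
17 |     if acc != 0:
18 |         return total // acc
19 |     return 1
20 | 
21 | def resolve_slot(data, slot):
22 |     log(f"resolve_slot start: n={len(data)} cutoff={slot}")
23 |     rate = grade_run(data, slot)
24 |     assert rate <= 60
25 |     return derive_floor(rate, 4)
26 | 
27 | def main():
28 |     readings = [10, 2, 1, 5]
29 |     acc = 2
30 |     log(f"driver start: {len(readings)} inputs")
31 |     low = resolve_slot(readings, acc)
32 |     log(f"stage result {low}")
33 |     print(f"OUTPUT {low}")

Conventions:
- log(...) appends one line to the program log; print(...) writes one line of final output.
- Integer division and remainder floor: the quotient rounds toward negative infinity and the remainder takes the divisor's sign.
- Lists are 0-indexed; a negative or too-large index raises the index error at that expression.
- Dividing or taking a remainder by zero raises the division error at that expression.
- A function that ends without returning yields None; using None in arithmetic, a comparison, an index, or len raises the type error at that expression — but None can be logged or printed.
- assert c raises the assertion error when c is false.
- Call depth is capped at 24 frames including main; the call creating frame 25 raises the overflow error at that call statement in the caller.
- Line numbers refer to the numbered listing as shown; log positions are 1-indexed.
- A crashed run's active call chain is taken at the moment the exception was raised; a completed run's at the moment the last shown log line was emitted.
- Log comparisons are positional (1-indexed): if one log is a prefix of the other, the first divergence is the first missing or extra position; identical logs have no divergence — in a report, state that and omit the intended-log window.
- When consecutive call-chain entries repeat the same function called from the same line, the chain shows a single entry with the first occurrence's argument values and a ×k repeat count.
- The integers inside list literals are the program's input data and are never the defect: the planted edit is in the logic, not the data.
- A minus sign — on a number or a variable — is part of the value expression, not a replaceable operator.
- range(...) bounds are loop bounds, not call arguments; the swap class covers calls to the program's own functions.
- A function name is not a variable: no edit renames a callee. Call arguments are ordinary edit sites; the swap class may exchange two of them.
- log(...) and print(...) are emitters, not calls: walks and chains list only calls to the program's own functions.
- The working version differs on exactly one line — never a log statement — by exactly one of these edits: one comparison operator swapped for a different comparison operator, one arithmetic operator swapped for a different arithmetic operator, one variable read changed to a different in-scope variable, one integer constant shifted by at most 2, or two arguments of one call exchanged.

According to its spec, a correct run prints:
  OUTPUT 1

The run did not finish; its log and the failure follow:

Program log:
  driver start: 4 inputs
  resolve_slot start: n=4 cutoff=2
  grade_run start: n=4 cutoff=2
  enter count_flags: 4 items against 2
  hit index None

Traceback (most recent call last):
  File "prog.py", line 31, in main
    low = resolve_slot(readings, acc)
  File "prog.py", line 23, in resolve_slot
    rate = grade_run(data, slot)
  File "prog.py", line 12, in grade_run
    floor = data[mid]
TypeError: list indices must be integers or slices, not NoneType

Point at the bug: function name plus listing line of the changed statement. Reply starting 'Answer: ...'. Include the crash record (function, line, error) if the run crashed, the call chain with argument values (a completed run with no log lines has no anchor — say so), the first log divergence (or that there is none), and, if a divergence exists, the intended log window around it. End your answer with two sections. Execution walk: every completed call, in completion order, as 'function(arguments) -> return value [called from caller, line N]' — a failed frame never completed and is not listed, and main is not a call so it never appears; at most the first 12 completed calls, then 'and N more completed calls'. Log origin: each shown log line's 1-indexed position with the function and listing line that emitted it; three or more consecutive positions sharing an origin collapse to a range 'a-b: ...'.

Answer: the defect is in count_flags at line 4.
Core observation: Position 5 is the first bad log line: 'hit index None' should read 'match at position 1'.
Crash: grade_run, line 12, TypeError.
Call chain: main -> resolve_slot([10, 2, 1, 5], 2) (called at line 31) -> grade_run([10, 2, 1, 5], 2) (called at line 23).
First divergence: position 5 — the shown line 'hit index None' should read 'match at position 1'.
Intended log window:
  3: grade_run start: n=4 cutoff=2
  4: enter count_flags: 4 items against 2
  5: match at position 1
  6: hit index 1
Execution walk:
  count_flags([10, 2, 1, 5], 2) -> None  [called from grade_run, line 10]
Log origins:
  1: from main, line 30
  2: from resolve_slot, line 22
  3: from grade_run, line 9
  4: from count_flags, line 2
  5: from grade_run, line 11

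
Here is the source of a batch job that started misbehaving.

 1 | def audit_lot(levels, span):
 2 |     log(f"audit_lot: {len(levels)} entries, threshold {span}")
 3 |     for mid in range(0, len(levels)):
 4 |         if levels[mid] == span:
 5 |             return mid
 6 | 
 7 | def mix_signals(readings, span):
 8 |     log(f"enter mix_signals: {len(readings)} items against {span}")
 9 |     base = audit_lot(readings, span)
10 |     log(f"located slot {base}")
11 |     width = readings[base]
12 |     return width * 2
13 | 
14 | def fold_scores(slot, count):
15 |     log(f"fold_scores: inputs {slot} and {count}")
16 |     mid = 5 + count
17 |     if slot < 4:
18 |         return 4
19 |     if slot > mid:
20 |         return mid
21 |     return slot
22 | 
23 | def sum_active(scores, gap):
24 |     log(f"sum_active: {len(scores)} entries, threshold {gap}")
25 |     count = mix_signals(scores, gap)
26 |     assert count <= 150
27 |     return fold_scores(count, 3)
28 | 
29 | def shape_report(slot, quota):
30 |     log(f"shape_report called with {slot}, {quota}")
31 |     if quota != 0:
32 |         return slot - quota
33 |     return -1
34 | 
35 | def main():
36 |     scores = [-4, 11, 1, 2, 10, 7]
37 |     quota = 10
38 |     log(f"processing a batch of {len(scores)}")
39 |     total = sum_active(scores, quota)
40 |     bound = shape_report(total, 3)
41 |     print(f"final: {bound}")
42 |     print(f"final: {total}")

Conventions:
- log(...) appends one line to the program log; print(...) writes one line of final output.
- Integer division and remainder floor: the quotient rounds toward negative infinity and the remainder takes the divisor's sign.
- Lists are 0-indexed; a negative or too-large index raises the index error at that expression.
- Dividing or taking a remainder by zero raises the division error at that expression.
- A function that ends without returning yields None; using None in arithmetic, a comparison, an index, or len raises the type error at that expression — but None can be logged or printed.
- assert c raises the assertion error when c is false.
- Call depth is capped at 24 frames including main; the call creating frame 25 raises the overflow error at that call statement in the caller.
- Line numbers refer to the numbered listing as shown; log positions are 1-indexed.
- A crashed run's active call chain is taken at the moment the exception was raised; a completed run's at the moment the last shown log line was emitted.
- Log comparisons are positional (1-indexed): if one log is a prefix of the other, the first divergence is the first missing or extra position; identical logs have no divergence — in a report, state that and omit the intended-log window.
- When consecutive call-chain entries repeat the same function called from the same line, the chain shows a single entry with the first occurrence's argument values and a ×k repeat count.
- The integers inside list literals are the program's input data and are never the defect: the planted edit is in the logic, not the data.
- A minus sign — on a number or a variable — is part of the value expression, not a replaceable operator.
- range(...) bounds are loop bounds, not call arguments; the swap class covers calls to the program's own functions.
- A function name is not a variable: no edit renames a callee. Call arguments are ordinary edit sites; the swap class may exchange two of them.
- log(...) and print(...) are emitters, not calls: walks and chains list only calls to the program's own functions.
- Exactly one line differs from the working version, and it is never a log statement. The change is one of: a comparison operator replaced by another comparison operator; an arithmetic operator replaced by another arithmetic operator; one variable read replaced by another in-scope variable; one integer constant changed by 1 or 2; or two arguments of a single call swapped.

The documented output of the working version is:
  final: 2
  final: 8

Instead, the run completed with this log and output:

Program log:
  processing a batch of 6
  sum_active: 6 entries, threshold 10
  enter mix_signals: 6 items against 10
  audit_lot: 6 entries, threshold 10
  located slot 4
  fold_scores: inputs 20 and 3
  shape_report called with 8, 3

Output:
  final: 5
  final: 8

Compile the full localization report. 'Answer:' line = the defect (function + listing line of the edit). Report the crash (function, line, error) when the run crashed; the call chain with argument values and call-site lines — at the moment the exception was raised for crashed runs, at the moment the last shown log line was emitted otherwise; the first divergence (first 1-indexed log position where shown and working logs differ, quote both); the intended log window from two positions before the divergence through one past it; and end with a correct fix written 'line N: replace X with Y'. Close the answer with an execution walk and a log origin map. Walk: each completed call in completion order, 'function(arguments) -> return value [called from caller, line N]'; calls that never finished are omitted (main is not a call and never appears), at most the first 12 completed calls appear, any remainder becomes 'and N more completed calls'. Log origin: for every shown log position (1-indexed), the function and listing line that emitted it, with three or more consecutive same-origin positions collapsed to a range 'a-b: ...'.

Answer: the defect is in shape_report at line 32.
Core observation: Nothing in the log betrays the bug — only the output does.
Call chain: main -> shape_report(8, 3) (called at line 40).
First divergence: none — the logs agree in full.
Execution walk:
  audit_lot([-4, 11, 1, 2, 10, 7], 10) -> 4  [called from mix_signals, line 9]
  mix_signals([-4, 11, 1, 2, 10, 7], 10) -> 20  [called from sum_active, line 25]
  fold_scores(20, 3) -> 8  [called from sum_active, line 27]
  sum_active([-4, 11, 1, 2, 10, 7], 10) -> 8  [called from main, line 39]
  shape_report(8, 3) -> 5  [called from main, line 40]
Origin of each log line:
  1: from main, line 38
  2: from sum_active, line 24
  3: from mix_signals, line 8
  4: from audit_lot, line 2
  5: from mix_signals, line 10
  6: from fold_scores, line 15
  7: from shape_report, line 30
A correct fix: line 32: replace `-` with `%`.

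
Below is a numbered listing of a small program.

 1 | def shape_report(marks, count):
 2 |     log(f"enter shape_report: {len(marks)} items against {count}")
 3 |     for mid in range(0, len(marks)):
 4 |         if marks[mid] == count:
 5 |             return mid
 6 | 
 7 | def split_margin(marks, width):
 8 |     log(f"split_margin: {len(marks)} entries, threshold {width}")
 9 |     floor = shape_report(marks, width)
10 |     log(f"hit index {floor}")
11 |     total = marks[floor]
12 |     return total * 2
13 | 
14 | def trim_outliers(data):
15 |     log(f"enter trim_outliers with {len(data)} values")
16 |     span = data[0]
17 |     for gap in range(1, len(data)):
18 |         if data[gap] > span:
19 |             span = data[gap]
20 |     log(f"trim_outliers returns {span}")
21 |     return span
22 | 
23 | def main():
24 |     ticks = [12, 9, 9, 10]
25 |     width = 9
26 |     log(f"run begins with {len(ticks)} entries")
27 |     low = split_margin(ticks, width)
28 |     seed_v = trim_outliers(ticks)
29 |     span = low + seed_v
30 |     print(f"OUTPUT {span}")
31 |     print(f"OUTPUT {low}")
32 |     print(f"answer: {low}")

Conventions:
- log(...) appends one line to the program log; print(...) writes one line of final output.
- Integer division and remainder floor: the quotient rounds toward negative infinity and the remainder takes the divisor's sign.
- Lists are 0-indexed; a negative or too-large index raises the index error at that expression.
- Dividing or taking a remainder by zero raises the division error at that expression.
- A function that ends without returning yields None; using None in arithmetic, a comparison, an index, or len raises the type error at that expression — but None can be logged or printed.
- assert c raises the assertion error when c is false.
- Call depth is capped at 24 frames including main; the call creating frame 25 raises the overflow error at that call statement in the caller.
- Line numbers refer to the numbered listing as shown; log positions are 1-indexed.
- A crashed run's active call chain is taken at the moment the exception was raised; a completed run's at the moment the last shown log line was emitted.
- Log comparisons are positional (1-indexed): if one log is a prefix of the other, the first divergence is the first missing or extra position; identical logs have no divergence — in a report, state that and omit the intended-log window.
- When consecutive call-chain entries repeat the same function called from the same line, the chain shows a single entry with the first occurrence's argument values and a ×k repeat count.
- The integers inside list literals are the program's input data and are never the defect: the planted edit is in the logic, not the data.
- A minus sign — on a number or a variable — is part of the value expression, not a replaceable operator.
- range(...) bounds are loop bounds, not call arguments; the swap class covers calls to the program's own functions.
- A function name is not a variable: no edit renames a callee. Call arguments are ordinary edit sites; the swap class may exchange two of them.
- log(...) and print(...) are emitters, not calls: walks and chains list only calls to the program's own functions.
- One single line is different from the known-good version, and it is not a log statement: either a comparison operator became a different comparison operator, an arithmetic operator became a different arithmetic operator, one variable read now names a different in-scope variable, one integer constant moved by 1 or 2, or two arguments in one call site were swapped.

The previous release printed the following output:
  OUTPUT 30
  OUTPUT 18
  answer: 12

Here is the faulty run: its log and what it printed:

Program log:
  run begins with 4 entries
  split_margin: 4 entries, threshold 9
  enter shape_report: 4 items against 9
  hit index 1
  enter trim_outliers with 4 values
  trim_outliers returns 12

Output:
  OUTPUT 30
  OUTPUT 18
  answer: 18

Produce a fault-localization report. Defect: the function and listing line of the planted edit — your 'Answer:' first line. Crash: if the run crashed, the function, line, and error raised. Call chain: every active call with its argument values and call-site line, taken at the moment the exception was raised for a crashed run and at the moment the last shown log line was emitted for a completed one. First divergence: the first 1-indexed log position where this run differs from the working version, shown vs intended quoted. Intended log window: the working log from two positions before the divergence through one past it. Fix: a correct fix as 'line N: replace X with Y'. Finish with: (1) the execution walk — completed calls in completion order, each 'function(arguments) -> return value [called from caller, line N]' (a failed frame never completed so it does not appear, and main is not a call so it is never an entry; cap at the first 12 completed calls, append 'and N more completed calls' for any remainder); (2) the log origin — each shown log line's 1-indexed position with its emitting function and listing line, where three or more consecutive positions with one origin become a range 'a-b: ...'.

Answer: the defect is in main at line 32.
Key observation: Log streams are identical — the defect surfaces only in the printed output.
Call chain: main -> trim_outliers([12, 9, 9, 10]) (called at line 28).
First divergence: there is none — every log position agrees.
Execution walk:
  shape_report([12, 9, 9, 10], 9) -> 1  [called from split_margin, line 9]
  split_margin([12, 9, 9, 10], 9) -> 18  [called from main, line 27]
  trim_outliers([12, 9, 9, 10]) -> 12  [called from main, line 28]
Log origins:
  1: emitted by main (line 26)
  2: emitted by split_margin (line 8)
  3: emitted by shape_report (line 2)
  4: emitted by split_margin (line 10)
  5: emitted by trim_outliers (line 15)
  6: emitted by trim_outliers (line 20)
A correct fix: line 32: replace `low` with `seed_v`.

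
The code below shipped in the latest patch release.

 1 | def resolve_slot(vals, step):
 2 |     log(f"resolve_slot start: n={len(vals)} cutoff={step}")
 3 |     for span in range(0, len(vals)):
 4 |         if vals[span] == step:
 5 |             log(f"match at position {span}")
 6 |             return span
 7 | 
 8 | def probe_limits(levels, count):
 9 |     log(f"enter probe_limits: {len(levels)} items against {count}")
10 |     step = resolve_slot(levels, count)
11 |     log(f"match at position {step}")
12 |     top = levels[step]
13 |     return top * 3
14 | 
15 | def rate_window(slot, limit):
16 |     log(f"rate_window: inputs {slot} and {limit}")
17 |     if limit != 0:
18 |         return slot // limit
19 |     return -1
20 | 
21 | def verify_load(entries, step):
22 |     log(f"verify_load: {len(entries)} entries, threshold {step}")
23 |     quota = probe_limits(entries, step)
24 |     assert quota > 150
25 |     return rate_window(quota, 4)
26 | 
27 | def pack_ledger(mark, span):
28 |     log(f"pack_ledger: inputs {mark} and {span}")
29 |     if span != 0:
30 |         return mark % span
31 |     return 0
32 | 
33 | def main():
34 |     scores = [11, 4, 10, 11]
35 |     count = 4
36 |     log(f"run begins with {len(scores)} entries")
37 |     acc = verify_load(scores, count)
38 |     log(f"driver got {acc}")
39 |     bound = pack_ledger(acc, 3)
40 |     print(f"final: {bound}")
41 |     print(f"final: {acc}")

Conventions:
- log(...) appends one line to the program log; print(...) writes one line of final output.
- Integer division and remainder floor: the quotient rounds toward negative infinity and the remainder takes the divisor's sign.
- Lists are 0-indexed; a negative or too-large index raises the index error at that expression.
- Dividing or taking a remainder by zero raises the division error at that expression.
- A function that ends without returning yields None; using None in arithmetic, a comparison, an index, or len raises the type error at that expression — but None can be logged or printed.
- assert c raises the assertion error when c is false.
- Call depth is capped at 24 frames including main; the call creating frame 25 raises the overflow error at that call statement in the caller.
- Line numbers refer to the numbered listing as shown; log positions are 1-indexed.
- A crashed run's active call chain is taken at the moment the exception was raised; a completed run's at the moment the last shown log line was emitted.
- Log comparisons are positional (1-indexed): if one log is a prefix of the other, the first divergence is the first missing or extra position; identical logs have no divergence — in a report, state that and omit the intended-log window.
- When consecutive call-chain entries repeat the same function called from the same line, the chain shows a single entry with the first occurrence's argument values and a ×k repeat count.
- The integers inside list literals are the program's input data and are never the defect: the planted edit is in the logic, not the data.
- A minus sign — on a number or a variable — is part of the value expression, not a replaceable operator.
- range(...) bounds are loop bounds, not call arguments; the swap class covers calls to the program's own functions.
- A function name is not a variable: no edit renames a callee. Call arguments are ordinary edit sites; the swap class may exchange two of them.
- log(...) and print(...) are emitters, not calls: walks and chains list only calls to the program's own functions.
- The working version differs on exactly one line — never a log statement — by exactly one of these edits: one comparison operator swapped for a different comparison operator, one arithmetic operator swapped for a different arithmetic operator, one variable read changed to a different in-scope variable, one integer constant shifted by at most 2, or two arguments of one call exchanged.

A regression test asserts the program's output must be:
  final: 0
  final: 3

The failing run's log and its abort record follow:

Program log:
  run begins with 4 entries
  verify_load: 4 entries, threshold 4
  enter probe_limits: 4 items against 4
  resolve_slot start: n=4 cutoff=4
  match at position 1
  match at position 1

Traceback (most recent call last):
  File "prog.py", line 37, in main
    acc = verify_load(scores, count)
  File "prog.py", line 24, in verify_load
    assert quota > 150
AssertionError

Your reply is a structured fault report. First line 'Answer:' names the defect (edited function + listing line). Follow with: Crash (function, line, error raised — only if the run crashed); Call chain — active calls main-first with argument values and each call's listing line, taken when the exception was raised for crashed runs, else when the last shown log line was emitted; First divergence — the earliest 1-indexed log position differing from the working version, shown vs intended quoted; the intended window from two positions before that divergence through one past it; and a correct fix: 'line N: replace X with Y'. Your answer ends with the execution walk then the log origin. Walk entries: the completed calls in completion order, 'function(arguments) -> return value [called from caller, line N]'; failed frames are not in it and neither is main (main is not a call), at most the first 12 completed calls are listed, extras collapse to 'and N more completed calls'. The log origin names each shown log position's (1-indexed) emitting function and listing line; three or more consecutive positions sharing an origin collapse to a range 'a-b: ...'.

Answer: the defect is in verify_load at line 24.
Key fact: Only 6 log lines were emitted before the run died; the intended continuation was 'rate_window: inputs 12 and 4'.
Crash: verify_load, line 24, AssertionError.
Call chain: main -> verify_load([11, 4, 10, 11], 4) (called at line 37).
First divergence: position 7 — after 6 matching lines the faulty run goes silent; intended next line 'rate_window: inputs 12 and 4'.
Intended log window:
  5: match at position 1
  6: match at position 1
  7: rate_window: inputs 12 and 4
  8: driver got 3
Execution walk:
  resolve_slot([11, 4, 10, 11], 4) -> 1  [called from probe_limits, line 10]
  probe_limits([11, 4, 10, 11], 4) -> 12  [called from verify_load, line 23]
Log origin:
  1 — main, line 36
  2 — verify_load, line 22
  3 — probe_limits, line 9
  4 — resolve_slot, line 2
  5 — resolve_slot, line 5
  6 — probe_limits, line 11
A correct fix: line 24: replace `>` with `<=`.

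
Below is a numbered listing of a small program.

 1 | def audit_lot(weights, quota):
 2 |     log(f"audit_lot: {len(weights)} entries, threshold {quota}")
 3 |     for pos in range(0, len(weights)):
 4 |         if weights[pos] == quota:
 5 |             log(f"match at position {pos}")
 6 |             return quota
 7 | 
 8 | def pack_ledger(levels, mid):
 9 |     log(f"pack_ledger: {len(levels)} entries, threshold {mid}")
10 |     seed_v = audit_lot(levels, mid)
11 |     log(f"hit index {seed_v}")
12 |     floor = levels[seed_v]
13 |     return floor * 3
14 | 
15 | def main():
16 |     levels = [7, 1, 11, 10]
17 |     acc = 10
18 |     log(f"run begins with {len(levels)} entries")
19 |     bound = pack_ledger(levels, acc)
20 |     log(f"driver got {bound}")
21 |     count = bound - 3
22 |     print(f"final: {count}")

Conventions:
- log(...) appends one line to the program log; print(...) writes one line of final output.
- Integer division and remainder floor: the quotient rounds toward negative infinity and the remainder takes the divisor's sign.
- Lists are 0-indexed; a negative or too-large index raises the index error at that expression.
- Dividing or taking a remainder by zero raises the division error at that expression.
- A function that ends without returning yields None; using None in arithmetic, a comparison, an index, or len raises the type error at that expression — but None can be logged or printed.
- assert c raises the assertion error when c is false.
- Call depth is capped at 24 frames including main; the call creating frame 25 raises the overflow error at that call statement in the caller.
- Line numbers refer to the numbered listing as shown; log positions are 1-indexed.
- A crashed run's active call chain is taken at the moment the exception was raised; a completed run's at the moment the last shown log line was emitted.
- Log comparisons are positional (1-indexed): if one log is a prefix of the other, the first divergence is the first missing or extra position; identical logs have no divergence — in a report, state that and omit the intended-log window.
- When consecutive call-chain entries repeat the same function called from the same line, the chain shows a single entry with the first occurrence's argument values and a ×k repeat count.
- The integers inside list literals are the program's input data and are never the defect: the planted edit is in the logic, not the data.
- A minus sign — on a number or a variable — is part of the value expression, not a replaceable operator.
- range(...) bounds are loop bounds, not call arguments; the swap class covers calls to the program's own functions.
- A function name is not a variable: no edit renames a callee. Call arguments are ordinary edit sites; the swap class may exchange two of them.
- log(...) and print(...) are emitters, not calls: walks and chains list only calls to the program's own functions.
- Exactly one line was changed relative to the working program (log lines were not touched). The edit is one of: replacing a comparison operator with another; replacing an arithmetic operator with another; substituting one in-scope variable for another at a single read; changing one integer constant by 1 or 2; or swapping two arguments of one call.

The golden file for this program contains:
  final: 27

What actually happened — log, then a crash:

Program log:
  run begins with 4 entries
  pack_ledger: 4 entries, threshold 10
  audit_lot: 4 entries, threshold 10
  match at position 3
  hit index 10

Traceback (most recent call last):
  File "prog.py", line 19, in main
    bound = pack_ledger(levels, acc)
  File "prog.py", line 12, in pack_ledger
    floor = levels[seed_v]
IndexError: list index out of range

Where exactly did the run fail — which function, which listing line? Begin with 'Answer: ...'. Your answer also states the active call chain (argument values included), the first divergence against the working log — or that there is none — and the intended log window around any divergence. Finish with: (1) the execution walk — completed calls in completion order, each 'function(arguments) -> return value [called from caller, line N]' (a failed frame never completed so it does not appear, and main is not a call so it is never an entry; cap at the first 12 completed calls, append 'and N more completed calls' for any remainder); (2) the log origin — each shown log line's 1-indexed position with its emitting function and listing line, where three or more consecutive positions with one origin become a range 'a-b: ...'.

Answer: the error was raised in pack_ledger, line 12.
Core observation: The log first diverges at position 5: the faulty run prints 'hit index 10' where the working version prints 'hit index 3'.
Call chain: main -> pack_ledger([7, 1, 11, 10], 10) (called at line 19).
First divergence: position 5 — shown 'hit index 10', intended 'hit index 3'.
Intended log window:
  3: audit_lot: 4 entries, threshold 10
  4: match at position 3
  5: hit index 3
  6: driver got 30
Execution walk:
  audit_lot([7, 1, 11, 10], 10) -> 10  [called from pack_ledger, line 10]
Log origin:
  1: from main, line 18
  2: from pack_ledger, line 9
  3: from audit_lot, line 2
  4: from audit_lot, line 5
  5: from pack_ledger, line 11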